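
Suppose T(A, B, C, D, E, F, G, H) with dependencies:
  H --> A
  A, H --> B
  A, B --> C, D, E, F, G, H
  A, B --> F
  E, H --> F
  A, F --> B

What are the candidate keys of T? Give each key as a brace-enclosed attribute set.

{H} is a candidate key since {H}⁺ = {A, B, C, D, E, F, G, H} covers every attribute.
{A, B} is a candidate key since {A, B}⁺ = {A, B, C, D, E, F, G, H} covers every attribute.
{A, F} is a candidate key since {A, F}⁺ = {A, B, C, D, E, F, G, H} covers every attribute.
These are minimal and exhaustive — every other superkey contains one of them.

{A, B}, {A, F}, {H}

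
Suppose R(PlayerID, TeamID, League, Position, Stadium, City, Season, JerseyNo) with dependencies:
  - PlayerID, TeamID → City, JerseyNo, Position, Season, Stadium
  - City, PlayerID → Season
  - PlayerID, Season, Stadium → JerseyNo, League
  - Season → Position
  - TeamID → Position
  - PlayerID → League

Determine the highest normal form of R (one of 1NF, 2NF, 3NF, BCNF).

Candidate key: {PlayerID, TeamID}. Prime attributes: {PlayerID, TeamID}.
City, PlayerID → Season breaks BCNF: {City, PlayerID}⁺ = {City, League, PlayerID, Position, Season}, so {City, PlayerID} is not a superkey.
City, PlayerID → Season has non-prime {Season} on the right and a non-superkey on the left, so 3NF fails.
The proper key subset {PlayerID} of {PlayerID, TeamID} determines non-prime {League}, so the relation is not even in 2NF.

1NF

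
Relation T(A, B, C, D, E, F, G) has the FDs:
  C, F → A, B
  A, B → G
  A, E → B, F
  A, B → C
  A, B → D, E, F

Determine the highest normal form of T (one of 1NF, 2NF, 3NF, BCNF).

BCNF

Candidate keys: {A, B}, {A, E}, {C, F}. Prime attributes: {A, B, C, E, F}.
Every FD has a superkey on the left, so the relation is in BCNF.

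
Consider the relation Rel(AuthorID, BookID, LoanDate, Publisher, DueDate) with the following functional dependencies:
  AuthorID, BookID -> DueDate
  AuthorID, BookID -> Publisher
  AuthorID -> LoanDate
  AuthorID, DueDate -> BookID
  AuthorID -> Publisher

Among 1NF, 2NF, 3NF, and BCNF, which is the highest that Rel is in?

Candidate keys: {AuthorID, BookID}, {AuthorID, DueDate}. Prime attributes: {AuthorID, BookID, DueDate}.
For AuthorID -> LoanDate we have {AuthorID}⁺ = {AuthorID, LoanDate, Publisher}; {AuthorID} is not a superkey, so BCNF fails.
Because {LoanDate} is non-prime and the left side of AuthorID -> LoanDate is not a superkey, the relation is not in 3NF.
{AuthorID} is a proper subset of the key {AuthorID, BookID}, and {AuthorID}⁺ contains the non-prime attributes {LoanDate, Publisher} — a partial dependency, so 2NF is violated.

1NF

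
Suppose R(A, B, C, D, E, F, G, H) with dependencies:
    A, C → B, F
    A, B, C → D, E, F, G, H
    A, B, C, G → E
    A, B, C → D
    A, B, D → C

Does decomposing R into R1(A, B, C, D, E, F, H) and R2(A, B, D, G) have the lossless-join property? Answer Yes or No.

Yes

The shared attributes are {A, B, D} and {A, B, D}⁺ = {A, B, C, D, E, F, G, H}.
This includes all of R1, so the common attributes are a superkey of R1 — the join is lossless.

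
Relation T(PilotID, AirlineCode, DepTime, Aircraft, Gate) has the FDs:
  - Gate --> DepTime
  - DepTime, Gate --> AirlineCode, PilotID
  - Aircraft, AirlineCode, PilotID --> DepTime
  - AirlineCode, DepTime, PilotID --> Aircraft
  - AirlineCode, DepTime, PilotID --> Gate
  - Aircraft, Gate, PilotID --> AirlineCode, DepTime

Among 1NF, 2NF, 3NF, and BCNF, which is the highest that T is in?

Candidate keys: {Aircraft, AirlineCode, PilotID}, {AirlineCode, DepTime, PilotID}, {Gate}. Prime attributes: {Aircraft, AirlineCode, DepTime, Gate, PilotID}.
Every FD has a superkey on the left, so the relation is in BCNF.

BCNF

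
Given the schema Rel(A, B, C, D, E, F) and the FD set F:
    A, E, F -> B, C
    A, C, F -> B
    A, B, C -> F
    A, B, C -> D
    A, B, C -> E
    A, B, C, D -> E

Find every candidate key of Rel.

{A} never appears on the right of any FD, so every key must include it.
{A, B, C}⁺ = {A, B, C, D, E, F} — all of the relation — so {A, B, C} is a candidate key.
{A, C, F}⁺ = {A, B, C, D, E, F} — all of the relation — so {A, C, F} is a candidate key.
{A, E, F}⁺ = {A, B, C, D, E, F} — all of the relation — so {A, E, F} is a candidate key.
Any other superkey properly contains one of these, so there are no further candidate keys.

{A, B, C}, {A, C, F}, {A, E, F}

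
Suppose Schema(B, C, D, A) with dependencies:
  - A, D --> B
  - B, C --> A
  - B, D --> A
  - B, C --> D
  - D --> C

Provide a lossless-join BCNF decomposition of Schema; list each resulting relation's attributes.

Candidate keys of the original relation: {A, D}, {B, C}, {B, D}.
{A, B, C, D}: {D} determines {C, D} here but is not a superkey — split on D --> C, giving {C, D} and {A, B, D}.
{C, D}: every determinant is a superkey — BCNF.
{A, B, D}: every determinant is a superkey — BCNF.

{A, B, D}; {C, D}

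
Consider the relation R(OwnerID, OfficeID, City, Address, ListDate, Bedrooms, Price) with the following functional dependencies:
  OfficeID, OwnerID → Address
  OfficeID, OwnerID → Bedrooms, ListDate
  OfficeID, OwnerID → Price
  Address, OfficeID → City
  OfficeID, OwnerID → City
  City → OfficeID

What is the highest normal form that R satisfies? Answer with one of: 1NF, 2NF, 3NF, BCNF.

3NF

Candidate keys: {City, OwnerID}, {OfficeID, OwnerID}. Prime attributes: {City, OfficeID, OwnerID}.
For Address, OfficeID → City we have {Address, OfficeID}⁺ = {Address, City, OfficeID}; {Address, OfficeID} is not a superkey, so BCNF fails.
Since {City} ⊆ prime attributes and every other non-superkey FD also has a prime right side, the schema is in 3NF.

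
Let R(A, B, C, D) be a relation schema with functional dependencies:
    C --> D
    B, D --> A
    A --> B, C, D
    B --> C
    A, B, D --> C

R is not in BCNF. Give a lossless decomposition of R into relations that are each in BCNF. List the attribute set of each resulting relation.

{A, B, C}; {C, D}

Candidate keys of the original relation: {A}, {B}.
Within {A, B, C, D}: {C}⁺ ∩ {A, B, C, D} = {C, D}, not the whole set, so C --> D violates BCNF; decompose into {C, D} and {A, B, C}.
{C, D} has no BCNF violation.
{A, B, C} has no BCNF violation.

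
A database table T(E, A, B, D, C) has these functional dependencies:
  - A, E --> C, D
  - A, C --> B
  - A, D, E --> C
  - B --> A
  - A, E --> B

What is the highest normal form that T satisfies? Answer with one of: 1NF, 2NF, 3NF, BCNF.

Candidate keys: {A, E}, {B, E}. Prime attributes: {A, B, E}.
For A, C --> B we have {A, C}⁺ = {A, B, C}; {A, C} is not a superkey, so BCNF fails.
Since {B} ⊆ prime attributes and every other non-superkey FD also has a prime right side, the schema is in 3NF.

3NF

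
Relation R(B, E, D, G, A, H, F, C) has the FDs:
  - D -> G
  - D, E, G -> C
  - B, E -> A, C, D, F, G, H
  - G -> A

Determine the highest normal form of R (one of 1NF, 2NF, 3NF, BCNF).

2NF

Candidate key: {B, E}. Prime attributes: {B, E}.
For D -> G we have {D}⁺ = {A, D, G}; {D} is not a superkey, so BCNF fails.
D -> G has non-prime {G} on the right and a non-superkey on the left, so 3NF fails.
No non-prime attribute depends on a proper subset of any candidate key, so 2NF holds.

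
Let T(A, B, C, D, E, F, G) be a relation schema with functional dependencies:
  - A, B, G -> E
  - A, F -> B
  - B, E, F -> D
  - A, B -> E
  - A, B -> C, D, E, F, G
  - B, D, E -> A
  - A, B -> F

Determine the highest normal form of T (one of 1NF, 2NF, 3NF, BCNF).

Candidate keys: {A, B}, {A, F}, {B, D, E}, {B, E, F}. Prime attributes: {A, B, D, E, F}.
The left-hand side of every FD is a superkey, so BCNF is satisfied.

BCNF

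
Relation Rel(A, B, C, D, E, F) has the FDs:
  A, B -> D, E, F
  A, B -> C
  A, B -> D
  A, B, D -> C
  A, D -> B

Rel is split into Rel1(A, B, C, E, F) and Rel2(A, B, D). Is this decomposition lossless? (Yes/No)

Rel1 ∩ Rel2 = {A, B}; its closure under F is {A, B, C, D, E, F}.
Rel1 is contained in that closure, so Rel1 ∩ Rel2 -> Rel1 holds and the join is lossless.

Yes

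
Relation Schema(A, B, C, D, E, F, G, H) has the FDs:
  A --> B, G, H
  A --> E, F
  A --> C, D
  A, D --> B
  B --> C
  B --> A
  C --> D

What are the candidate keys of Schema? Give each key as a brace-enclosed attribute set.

{A}, {B}

{A}⁺ = {A, B, C, D, E, F, G, H} — all of the relation — so {A} is a candidate key.
{B}⁺ = {A, B, C, D, E, F, G, H} — all of the relation — so {B} is a candidate key.
These are minimal and exhaustive — every other superkey contains one of them.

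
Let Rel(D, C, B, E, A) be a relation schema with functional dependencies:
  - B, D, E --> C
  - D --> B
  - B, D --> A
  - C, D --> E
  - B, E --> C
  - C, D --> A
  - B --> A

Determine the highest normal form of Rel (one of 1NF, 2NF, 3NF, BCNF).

Candidate keys: {C, D}, {D, E}. Prime attributes: {C, D, E}.
For D --> B we have {D}⁺ = {A, B, D}; {D} is not a superkey, so BCNF fails.
Because {B} is non-prime and the left side of D --> B is not a superkey, the relation is not in 3NF.
The proper key subset {D} of {C, D} determines non-prime {A, B}, so the relation is not even in 2NF.

1NF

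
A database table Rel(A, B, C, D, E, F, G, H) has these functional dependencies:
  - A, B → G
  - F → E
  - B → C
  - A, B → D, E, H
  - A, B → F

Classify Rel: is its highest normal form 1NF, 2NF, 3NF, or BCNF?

1NF

Candidate key: {A, B}. Prime attributes: {A, B}.
F → E breaks BCNF: {F}⁺ = {E, F}, so {F} is not a superkey.
F → E determines the non-prime attribute {E} from a non-superkey — 3NF is violated.
The proper key subset {B} of {A, B} determines non-prime {C}, so the relation is not even in 2NF.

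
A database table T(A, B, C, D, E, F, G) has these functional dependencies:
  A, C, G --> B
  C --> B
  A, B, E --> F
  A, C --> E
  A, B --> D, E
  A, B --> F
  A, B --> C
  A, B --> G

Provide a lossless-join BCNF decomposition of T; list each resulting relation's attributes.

{A, C, D, E, F, G}; {B, C}

Candidate keys of the original relation: {A, B}, {A, C}.
{A, B, C, D, E, F, G}: {C} determines {B, C} here but is not a superkey — split on C --> B, giving {B, C} and {A, C, D, E, F, G}.
{B, C} is in BCNF.
{A, C, D, E, F, G} is in BCNF.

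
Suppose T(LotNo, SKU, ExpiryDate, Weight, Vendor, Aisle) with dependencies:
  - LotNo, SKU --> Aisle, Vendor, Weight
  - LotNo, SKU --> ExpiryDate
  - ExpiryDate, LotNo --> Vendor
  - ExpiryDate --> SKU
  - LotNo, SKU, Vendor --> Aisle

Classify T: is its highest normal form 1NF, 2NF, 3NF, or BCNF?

Candidate keys: {ExpiryDate, LotNo}, {LotNo, SKU}. Prime attributes: {ExpiryDate, LotNo, SKU}.
For ExpiryDate --> SKU we have {ExpiryDate}⁺ = {ExpiryDate, SKU}; {ExpiryDate} is not a superkey, so BCNF fails.
Since {SKU} ⊆ prime attributes and every other non-superkey FD also has a prime right side, the schema is in 3NF.

3NF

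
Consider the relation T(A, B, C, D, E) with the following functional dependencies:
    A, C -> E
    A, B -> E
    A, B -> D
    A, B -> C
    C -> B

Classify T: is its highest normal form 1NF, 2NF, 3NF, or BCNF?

Candidate keys: {A, B}, {A, C}. Prime attributes: {A, B, C}.
C -> B breaks BCNF: {C}⁺ = {B, C}, so {C} is not a superkey.
But every attribute on its right side ({B}) is prime, and the same holds for every other non-superkey FD, so 3NF still holds.

3NF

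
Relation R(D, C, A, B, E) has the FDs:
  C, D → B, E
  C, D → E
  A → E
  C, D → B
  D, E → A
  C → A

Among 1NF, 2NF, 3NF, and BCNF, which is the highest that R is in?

Candidate key: {C, D}. Prime attributes: {C, D}.
A → E breaks BCNF: {A}⁺ = {A, E}, so {A} is not a superkey.
Because {E} is non-prime and the left side of A → E is not a superkey, the relation is not in 3NF.
The proper key subset {C} of {C, D} determines non-prime {A, E}, so the relation is not even in 2NF.

1NF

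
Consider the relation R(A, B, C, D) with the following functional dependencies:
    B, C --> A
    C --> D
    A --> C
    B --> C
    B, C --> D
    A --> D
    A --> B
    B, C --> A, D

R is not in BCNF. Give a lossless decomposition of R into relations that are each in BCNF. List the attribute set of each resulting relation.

{A, B, C}; {C, D}

Candidate keys of the original relation: {A}, {B}.
In {A, B, C, D}, {C} is not a superkey ({C}⁺ restricted to this set is {C, D}), so split on C --> D into {C, D} and {A, B, C}.
{C, D} is in BCNF.
{A, B, C} is in BCNF.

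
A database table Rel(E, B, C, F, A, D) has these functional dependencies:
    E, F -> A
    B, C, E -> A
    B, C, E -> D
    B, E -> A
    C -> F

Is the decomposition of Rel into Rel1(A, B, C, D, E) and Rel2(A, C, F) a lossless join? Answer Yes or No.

The shared attributes are {A, C} and {A, C}⁺ = {A, C, F}.
This includes all of Rel2, so the common attributes are a superkey of Rel2 — the join is lossless.

Yes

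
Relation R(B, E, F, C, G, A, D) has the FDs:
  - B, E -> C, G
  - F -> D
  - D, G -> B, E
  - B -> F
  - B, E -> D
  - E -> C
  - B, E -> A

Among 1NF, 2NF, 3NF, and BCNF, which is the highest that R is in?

1NF

Candidate keys: {B, E}, {B, G}, {D, G}, {F, G}. Prime attributes: {B, D, E, F, G}.
F -> D: {F}⁺ = {D, F}, which is not all of the attributes, so the left side is not a superkey — BCNF is violated.
E -> C has non-prime {C} on the right and a non-superkey on the left, so 3NF fails.
Since {E} ⊂ {B, E} and {E}⁺ ⊇ {C} with {C} non-prime, there is a partial dependency; 2NF fails.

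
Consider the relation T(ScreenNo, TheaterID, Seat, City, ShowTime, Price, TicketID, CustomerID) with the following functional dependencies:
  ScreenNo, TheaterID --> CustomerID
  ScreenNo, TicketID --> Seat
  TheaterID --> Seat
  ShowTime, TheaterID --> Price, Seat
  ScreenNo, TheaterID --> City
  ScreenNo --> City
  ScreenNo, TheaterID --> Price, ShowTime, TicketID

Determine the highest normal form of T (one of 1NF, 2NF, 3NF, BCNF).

1NF

Candidate key: {ScreenNo, TheaterID}. Prime attributes: {ScreenNo, TheaterID}.
For ScreenNo, TicketID --> Seat we have {ScreenNo, TicketID}⁺ = {City, ScreenNo, Seat, TicketID}; {ScreenNo, TicketID} is not a superkey, so BCNF fails.
ScreenNo, TicketID --> Seat has non-prime {Seat} on the right and a non-superkey on the left, so 3NF fails.
Since {ScreenNo} ⊂ {ScreenNo, TheaterID} and {ScreenNo}⁺ ⊇ {City} with {City} non-prime, there is a partial dependency; 2NF fails.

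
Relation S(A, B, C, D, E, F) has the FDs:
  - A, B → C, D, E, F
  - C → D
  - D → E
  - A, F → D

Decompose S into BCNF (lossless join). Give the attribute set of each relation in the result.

Candidate key of the original relation: {A, B}.
{A, B, C, D, E, F}: {C} determines {C, D, E} here but is not a superkey — split on C → D, E, giving {C, D, E} and {A, B, C, F}.
{C, D, E}: {D} determines {D, E} here but is not a superkey — split on D → E, giving {D, E} and {C, D}.
{D, E} has no BCNF violation.
{C, D} has no BCNF violation.
{A, B, C, F} has no BCNF violation.

{A, B, C, F}; {C, D}; {D, E}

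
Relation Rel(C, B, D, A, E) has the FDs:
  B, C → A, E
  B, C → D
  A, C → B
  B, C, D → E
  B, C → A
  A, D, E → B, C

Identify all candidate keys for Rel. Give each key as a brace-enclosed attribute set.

{A, C}, {A, D, E}, {B, C}

{A, C}⁺ = {A, B, C, D, E}, which is every attribute, so {A, C} is a candidate key.
{B, C}⁺ = {A, B, C, D, E}, which is every attribute, so {B, C} is a candidate key.
{A, D, E}⁺ = {A, B, C, D, E}, which is every attribute, so {A, D, E} is a candidate key.
Any other superkey properly contains one of these, so there are no further candidate keys.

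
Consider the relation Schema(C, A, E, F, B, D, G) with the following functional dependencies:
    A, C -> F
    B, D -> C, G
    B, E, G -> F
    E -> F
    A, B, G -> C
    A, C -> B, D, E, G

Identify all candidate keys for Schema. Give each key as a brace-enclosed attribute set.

{A, B, D}, {A, B, G}, {A, C}

No FD produces {A}, so it must be in every candidate key.
{A, C}⁺ = {A, B, C, D, E, F, G}, which is every attribute, so {A, C} is a candidate key.
{A, B, D}⁺ = {A, B, C, D, E, F, G}, which is every attribute, so {A, B, D} is a candidate key.
{A, B, G}⁺ = {A, B, C, D, E, F, G}, which is every attribute, so {A, B, G} is a candidate key.
Any other superkey properly contains one of these, so there are no further candidate keys.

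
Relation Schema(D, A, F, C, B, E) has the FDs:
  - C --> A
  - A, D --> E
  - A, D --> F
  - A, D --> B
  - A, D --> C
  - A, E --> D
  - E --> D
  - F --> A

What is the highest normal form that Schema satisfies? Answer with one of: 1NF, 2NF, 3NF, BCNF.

3NF

Candidate keys: {A, D}, {A, E}, {C, D}, {C, E}, {D, F}, {E, F}. Prime attributes: {A, C, D, E, F}.
For C --> A we have {C}⁺ = {A, C}; {C} is not a superkey, so BCNF fails.
But every attribute on its right side ({A}) is prime, and the same holds for every other non-superkey FD, so 3NF still holds.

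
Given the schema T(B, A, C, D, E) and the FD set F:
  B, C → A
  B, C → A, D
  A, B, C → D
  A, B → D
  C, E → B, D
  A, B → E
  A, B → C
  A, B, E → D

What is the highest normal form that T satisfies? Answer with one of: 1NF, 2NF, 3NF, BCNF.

Candidate keys: {A, B}, {B, C}, {C, E}. Prime attributes: {A, B, C, E}.
Every FD has a superkey on the left, so the relation is in BCNF.

BCNF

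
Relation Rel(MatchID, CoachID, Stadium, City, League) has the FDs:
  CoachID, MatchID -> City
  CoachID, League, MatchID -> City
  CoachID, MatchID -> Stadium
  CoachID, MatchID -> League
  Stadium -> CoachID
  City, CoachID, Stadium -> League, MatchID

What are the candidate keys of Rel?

{City, Stadium} is a candidate key since {City, Stadium}⁺ = {City, CoachID, League, MatchID, Stadium} covers every attribute.
{CoachID, MatchID} is a candidate key since {CoachID, MatchID}⁺ = {City, CoachID, League, MatchID, Stadium} covers every attribute.
{MatchID, Stadium} is a candidate key since {MatchID, Stadium}⁺ = {City, CoachID, League, MatchID, Stadium} covers every attribute.
These are minimal and exhaustive — every other superkey contains one of them.

{City, Stadium}, {CoachID, MatchID}, {MatchID, Stadium}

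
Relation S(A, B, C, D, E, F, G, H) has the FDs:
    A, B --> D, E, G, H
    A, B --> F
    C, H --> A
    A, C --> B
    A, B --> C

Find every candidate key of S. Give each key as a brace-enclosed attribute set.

{A, B}, {A, C}, {C, H}

{A, B}⁺ = {A, B, C, D, E, F, G, H} — all of the relation — so {A, B} is a candidate key.
{A, C}⁺ = {A, B, C, D, E, F, G, H} — all of the relation — so {A, C} is a candidate key.
{C, H}⁺ = {A, B, C, D, E, F, G, H} — all of the relation — so {C, H} is a candidate key.
Any other superkey properly contains one of these, so there are no further candidate keys.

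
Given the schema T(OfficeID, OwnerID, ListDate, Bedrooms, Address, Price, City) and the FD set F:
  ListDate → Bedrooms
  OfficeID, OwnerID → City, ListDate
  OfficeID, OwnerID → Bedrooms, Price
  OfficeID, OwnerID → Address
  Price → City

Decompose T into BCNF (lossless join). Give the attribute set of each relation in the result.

{Address, ListDate, OfficeID, OwnerID, Price}; {Bedrooms, ListDate}; {City, Price}

Candidate key of the original relation: {OfficeID, OwnerID}.
In {Address, Bedrooms, City, ListDate, OfficeID, OwnerID, Price}, {ListDate} is not a superkey ({ListDate}⁺ restricted to this set is {Bedrooms, ListDate}), so split on ListDate → Bedrooms into {Bedrooms, ListDate} and {Address, City, ListDate, OfficeID, OwnerID, Price}.
{Bedrooms, ListDate} is in BCNF.
In {Address, City, ListDate, OfficeID, OwnerID, Price}, {Price} is not a superkey ({Price}⁺ restricted to this set is {City, Price}), so split on Price → City into {City, Price} and {Address, ListDate, OfficeID, OwnerID, Price}.
{City, Price} is in BCNF.
{Address, ListDate, OfficeID, OwnerID, Price} is in BCNF.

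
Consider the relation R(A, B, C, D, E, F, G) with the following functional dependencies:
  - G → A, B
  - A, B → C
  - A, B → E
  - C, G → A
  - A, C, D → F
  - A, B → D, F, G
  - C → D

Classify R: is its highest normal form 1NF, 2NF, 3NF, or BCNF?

2NF

Candidate keys: {A, B}, {G}. Prime attributes: {A, B, G}.
For A, C, D → F we have {A, C, D}⁺ = {A, C, D, F}; {A, C, D} is not a superkey, so BCNF fails.
A, C, D → F determines the non-prime attribute {F} from a non-superkey — 3NF is violated.
Checking every proper subset of each key, none determines a non-prime attribute — 2NF is satisfied.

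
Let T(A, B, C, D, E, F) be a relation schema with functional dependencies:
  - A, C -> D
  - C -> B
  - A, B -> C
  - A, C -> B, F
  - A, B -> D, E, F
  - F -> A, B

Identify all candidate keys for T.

{A, B}, {A, C}, {F}

{F} is a candidate key since {F}⁺ = {A, B, C, D, E, F} covers every attribute.
{A, B} is a candidate key since {A, B}⁺ = {A, B, C, D, E, F} covers every attribute.
{A, C} is a candidate key since {A, C}⁺ = {A, B, C, D, E, F} covers every attribute.
These are minimal and exhaustive — every other superkey contains one of them.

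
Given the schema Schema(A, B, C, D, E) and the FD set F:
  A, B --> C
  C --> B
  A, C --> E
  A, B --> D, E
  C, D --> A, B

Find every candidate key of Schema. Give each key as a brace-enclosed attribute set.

{A, B}⁺ = {A, B, C, D, E} — all of the relation — so {A, B} is a candidate key.
{A, C}⁺ = {A, B, C, D, E} — all of the relation — so {A, C} is a candidate key.
{C, D}⁺ = {A, B, C, D, E} — all of the relation — so {C, D} is a candidate key.
No proper subset of any of these is a key, and no other minimal superkey exists.

{A, B}, {A, C}, {C, D}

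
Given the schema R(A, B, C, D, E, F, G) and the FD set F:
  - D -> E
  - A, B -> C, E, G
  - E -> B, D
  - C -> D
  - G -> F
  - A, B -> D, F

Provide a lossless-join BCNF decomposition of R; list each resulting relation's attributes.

Candidate keys of the original relation: {A, B}, {A, C}, {A, D}, {A, E}.
Within {A, B, C, D, E, F, G}: {D}⁺ ∩ {A, B, C, D, E, F, G} = {B, D, E}, not the whole set, so D -> B, E violates BCNF; decompose into {B, D, E} and {A, C, D, F, G}.
{B, D, E}: every determinant is a superkey — BCNF.
Within {A, C, D, F, G}: {C}⁺ ∩ {A, C, D, F, G} = {C, D}, not the whole set, so C -> D violates BCNF; decompose into {C, D} and {A, C, F, G}.
{C, D}: every determinant is a superkey — BCNF.
Within {A, C, F, G}: {G}⁺ ∩ {A, C, F, G} = {F, G}, not the whole set, so G -> F violates BCNF; decompose into {F, G} and {A, C, G}.
{F, G}: every determinant is a superkey — BCNF.
{A, C, G}: every determinant is a superkey — BCNF.

{A, C, G}; {B, D, E}; {C, D}; {F, G}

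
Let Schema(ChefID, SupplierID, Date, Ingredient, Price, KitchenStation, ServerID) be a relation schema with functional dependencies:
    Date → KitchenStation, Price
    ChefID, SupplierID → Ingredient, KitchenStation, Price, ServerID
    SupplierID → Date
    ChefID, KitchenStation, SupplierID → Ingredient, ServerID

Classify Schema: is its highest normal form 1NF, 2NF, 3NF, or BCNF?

1NF

Candidate key: {ChefID, SupplierID}. Prime attributes: {ChefID, SupplierID}.
For Date → KitchenStation, Price we have {Date}⁺ = {Date, KitchenStation, Price}; {Date} is not a superkey, so BCNF fails.
Because {KitchenStation, Price} are non-prime and the left side of Date → KitchenStation, Price is not a superkey, the relation is not in 3NF.
{SupplierID} is a proper subset of the key {ChefID, SupplierID}, and {SupplierID}⁺ contains the non-prime attributes {Date, KitchenStation, Price} — a partial dependency, so 2NF is violated.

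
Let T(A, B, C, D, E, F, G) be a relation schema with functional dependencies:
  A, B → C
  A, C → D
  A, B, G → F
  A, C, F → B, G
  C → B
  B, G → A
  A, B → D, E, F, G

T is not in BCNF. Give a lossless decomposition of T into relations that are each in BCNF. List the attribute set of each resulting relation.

{A, C, D, E, F, G}; {B, C}

Candidate keys of the original relation: {A, B}, {A, C}, {B, G}, {C, G}.
In {A, B, C, D, E, F, G}, {C} is not a superkey ({C}⁺ restricted to this set is {B, C}), so split on C → B into {B, C} and {A, C, D, E, F, G}.
{B, C} is in BCNF.
{A, C, D, E, F, G} is in BCNF.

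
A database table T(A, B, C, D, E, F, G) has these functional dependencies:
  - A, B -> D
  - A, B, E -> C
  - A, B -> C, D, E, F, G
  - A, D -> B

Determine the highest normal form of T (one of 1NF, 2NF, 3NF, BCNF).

Candidate keys: {A, B}, {A, D}. Prime attributes: {A, B, D}.
The left-hand side of every FD is a superkey, so BCNF is satisfied.

BCNF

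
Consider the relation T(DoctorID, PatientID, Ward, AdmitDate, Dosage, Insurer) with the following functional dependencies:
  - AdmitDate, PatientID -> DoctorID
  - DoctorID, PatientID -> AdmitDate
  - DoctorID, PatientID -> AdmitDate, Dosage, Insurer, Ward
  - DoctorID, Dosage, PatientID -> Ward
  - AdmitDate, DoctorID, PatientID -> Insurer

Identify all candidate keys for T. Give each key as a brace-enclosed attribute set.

{PatientID} never appears on the right of any FD, so every key must include it.
Closure of {AdmitDate, PatientID} is {AdmitDate, DoctorID, Dosage, Insurer, PatientID, Ward}, the whole schema; {AdmitDate, PatientID} is a candidate key.
Closure of {DoctorID, PatientID} is {AdmitDate, DoctorID, Dosage, Insurer, PatientID, Ward}, the whole schema; {DoctorID, PatientID} is a candidate key.
These are minimal and exhaustive — every other superkey contains one of them.

{AdmitDate, PatientID}, {DoctorID, PatientID}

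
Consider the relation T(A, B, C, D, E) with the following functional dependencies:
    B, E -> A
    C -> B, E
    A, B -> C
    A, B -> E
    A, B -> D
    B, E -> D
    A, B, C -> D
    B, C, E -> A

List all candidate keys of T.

{A, B}, {B, E}, {C}

Closure of {C} is {A, B, C, D, E}, the whole schema; {C} is a candidate key.
Closure of {A, B} is {A, B, C, D, E}, the whole schema; {A, B} is a candidate key.
Closure of {B, E} is {A, B, C, D, E}, the whole schema; {B, E} is a candidate key.
These are minimal and exhaustive — every other superkey contains one of them.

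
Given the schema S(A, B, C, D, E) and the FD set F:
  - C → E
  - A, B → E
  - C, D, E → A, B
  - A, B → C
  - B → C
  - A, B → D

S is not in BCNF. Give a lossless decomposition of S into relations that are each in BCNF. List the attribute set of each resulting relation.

{A, B, D}; {B, C}; {C, E}

Candidate keys of the original relation: {A, B}, {B, D}, {C, D}.
{A, B, C, D, E}: {C} determines {C, E} here but is not a superkey — split on C → E, giving {C, E} and {A, B, C, D}.
{C, E} is in BCNF.
{A, B, C, D}: {B} determines {B, C} here but is not a superkey — split on B → C, giving {B, C} and {A, B, D}.
{B, C} is in BCNF.
{A, B, D} is in BCNF.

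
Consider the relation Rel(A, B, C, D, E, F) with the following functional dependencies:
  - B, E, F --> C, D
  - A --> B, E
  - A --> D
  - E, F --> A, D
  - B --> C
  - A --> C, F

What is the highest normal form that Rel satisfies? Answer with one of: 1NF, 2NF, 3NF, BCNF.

Candidate keys: {A}, {E, F}. Prime attributes: {A, E, F}.
B --> C breaks BCNF: {B}⁺ = {B, C}, so {B} is not a superkey.
B --> C has non-prime {C} on the right and a non-superkey on the left, so 3NF fails.
No proper subset of a key has a non-prime attribute in its closure, so there is no partial dependency; 2NF holds.

2NF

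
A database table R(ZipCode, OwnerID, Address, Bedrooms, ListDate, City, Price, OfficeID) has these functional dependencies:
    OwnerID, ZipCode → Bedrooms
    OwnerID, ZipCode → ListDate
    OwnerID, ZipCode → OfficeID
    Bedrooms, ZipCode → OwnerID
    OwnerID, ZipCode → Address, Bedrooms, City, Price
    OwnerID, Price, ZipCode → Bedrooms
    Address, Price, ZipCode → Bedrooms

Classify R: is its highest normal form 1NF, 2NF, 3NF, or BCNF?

BCNF

Candidate keys: {Address, Price, ZipCode}, {Bedrooms, ZipCode}, {OwnerID, ZipCode}. Prime attributes: {Address, Bedrooms, OwnerID, Price, ZipCode}.
Every FD has a superkey on the left, so the relation is in BCNF.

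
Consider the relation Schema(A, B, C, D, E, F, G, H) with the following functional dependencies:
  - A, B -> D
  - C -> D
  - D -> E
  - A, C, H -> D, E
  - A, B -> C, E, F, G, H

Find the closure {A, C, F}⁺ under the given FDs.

{A, C, D, E, F}

Start with {A, C, F}.
C -> D applies; add {D} → now {A, C, D, F}.
D -> E applies; add {E} → now {A, C, D, E, F}.
No further FD applies.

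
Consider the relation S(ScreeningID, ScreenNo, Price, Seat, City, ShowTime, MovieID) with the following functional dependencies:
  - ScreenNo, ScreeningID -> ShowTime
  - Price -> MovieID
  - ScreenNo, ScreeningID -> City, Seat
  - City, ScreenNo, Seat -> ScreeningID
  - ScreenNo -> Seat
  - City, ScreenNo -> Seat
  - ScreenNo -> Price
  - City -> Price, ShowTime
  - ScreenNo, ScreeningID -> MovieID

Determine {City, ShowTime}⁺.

Start with {City, ShowTime}.
City -> Price, ShowTime applies; add {Price} → now {City, Price, ShowTime}.
Price -> MovieID applies; add {MovieID} → now {City, MovieID, Price, ShowTime}.
No further FD applies.

{City, MovieID, Price, ShowTime}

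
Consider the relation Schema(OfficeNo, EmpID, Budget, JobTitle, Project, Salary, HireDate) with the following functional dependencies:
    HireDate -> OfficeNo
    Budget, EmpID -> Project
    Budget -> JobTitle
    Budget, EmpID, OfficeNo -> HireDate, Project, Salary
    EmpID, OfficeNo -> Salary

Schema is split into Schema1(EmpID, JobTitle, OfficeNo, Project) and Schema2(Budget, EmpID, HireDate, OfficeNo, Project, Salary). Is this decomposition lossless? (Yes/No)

The shared attributes are {EmpID, OfficeNo, Project} and {EmpID, OfficeNo, Project}⁺ = {EmpID, OfficeNo, Project, Salary}.
Neither Schema1 nor Schema2 is contained in that closure, so the decomposition is lossy.

No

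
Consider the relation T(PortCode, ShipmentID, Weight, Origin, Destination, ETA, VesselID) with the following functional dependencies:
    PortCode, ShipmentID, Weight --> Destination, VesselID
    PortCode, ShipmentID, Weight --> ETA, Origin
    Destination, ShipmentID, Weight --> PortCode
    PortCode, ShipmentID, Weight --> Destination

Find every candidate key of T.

Attributes never on any right-hand side: {ShipmentID, Weight} — every candidate key must contain all of them.
{Destination, ShipmentID, Weight} is a candidate key since {Destination, ShipmentID, Weight}⁺ = {Destination, ETA, Origin, PortCode, ShipmentID, VesselID, Weight} covers every attribute.
{PortCode, ShipmentID, Weight} is a candidate key since {PortCode, ShipmentID, Weight}⁺ = {Destination, ETA, Origin, PortCode, ShipmentID, VesselID, Weight} covers every attribute.
Any other superkey properly contains one of these, so there are no further candidate keys.

{Destination, ShipmentID, Weight}, {PortCode, ShipmentID, Weight}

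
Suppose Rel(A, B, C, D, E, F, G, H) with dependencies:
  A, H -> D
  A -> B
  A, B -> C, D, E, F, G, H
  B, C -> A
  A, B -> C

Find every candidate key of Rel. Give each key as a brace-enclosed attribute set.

{A}⁺ = {A, B, C, D, E, F, G, H} — all of the relation — so {A} is a candidate key.
{B, C}⁺ = {A, B, C, D, E, F, G, H} — all of the relation — so {B, C} is a candidate key.
No proper subset of any of these is a key, and no other minimal superkey exists.

{A}, {B, C}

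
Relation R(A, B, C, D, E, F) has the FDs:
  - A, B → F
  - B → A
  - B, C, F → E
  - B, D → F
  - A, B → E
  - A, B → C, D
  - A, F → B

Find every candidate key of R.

{A, F}, {B}

{B}⁺ = {A, B, C, D, E, F}, which is every attribute, so {B} is a candidate key.
{A, F}⁺ = {A, B, C, D, E, F}, which is every attribute, so {A, F} is a candidate key.
These are minimal and exhaustive — every other superkey contains one of them.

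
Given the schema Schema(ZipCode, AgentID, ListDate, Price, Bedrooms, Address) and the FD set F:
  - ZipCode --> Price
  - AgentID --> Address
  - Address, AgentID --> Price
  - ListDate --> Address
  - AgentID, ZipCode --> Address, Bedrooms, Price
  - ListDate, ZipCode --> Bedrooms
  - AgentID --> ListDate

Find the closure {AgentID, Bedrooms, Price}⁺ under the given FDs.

{Address, AgentID, Bedrooms, ListDate, Price}

Start with {AgentID, Bedrooms, Price}.
AgentID --> Address applies; add {Address} → now {Address, AgentID, Bedrooms, Price}.
AgentID --> ListDate applies; add {ListDate} → now {Address, AgentID, Bedrooms, ListDate, Price}.
No further FD applies.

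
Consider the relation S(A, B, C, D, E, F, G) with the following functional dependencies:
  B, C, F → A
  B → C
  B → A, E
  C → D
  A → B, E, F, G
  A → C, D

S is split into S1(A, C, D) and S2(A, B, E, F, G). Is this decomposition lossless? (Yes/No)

The shared attributes are {A} and {A}⁺ = {A, B, C, D, E, F, G}.
Since S1 ⊆ {A, B, C, D, E, F, G}, the intersection is a superkey of S1; the decomposition is lossless.

Yes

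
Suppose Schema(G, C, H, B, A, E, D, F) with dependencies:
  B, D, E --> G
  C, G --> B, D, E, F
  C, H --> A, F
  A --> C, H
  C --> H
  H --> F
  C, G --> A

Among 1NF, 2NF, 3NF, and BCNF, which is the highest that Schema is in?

Candidate keys: {A, B, D, E}, {A, G}, {B, C, D, E}, {C, G}. Prime attributes: {A, B, C, D, E, G}.
B, D, E --> G: {B, D, E}⁺ = {B, D, E, G}, which is not all of the attributes, so the left side is not a superkey — BCNF is violated.
Because {F} is non-prime and the left side of C, H --> A, F is not a superkey, the relation is not in 3NF.
{A} is a proper subset of the key {A, G}, and {A}⁺ contains the non-prime attributes {F, H} — a partial dependency, so 2NF is violated.

1NF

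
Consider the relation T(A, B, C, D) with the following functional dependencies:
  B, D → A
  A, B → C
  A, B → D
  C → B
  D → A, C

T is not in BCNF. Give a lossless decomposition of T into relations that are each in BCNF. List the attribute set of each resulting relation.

Candidate keys of the original relation: {A, B}, {A, C}, {D}.
In {A, B, C, D}, {C} is not a superkey ({C}⁺ restricted to this set is {B, C}), so split on C → B into {B, C} and {A, C, D}.
{B, C}: every determinant is a superkey — BCNF.
{A, C, D}: every determinant is a superkey — BCNF.

{A, C, D}; {B, C}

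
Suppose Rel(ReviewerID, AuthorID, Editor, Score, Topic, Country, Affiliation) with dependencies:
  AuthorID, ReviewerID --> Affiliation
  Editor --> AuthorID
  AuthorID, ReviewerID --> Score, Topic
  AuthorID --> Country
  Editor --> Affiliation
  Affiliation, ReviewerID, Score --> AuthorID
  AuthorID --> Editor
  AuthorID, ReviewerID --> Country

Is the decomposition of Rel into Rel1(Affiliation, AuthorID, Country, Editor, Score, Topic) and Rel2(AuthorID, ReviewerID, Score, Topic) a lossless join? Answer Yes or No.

Yes

The shared attributes are {AuthorID, Score, Topic} and {AuthorID, Score, Topic}⁺ = {Affiliation, AuthorID, Country, Editor, Score, Topic}.
This includes all of Rel1, so the common attributes are a superkey of Rel1 — the join is lossless.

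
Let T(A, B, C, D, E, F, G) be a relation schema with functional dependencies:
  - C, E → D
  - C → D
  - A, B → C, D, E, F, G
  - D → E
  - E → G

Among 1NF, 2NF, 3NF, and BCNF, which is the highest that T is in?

2NF

Candidate key: {A, B}. Prime attributes: {A, B}.
C, E → D: {C, E}⁺ = {C, D, E, G}, which is not all of the attributes, so the left side is not a superkey — BCNF is violated.
C, E → D has non-prime {D} on the right and a non-superkey on the left, so 3NF fails.
No non-prime attribute depends on a proper subset of any candidate key, so 2NF holds.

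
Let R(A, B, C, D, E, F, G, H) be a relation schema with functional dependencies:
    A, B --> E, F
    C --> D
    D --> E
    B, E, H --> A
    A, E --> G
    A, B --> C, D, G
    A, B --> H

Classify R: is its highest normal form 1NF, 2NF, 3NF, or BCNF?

2NF

Candidate keys: {A, B}, {B, C, H}, {B, D, H}, {B, E, H}. Prime attributes: {A, B, C, D, E, H}.
C --> D breaks BCNF: {C}⁺ = {C, D, E}, so {C} is not a superkey.
Because {G} is non-prime and the left side of A, E --> G is not a superkey, the relation is not in 3NF.
Checking every proper subset of each key, none determines a non-prime attribute — 2NF is satisfied.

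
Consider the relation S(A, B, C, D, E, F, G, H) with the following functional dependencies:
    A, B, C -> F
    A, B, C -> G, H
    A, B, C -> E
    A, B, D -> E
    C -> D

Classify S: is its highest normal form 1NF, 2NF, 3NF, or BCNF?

Candidate key: {A, B, C}. Prime attributes: {A, B, C}.
A, B, D -> E: {A, B, D}⁺ = {A, B, D, E}, which is not all of the attributes, so the left side is not a superkey — BCNF is violated.
A, B, D -> E determines the non-prime attribute {E} from a non-superkey — 3NF is violated.
The proper key subset {C} of {A, B, C} determines non-prime {D}, so the relation is not even in 2NF.

1NF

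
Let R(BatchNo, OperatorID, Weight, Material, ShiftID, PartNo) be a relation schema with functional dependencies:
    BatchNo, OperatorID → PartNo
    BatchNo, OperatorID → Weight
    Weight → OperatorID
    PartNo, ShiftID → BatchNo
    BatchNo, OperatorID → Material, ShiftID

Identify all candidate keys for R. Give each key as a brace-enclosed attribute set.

{BatchNo, OperatorID}⁺ = {BatchNo, Material, OperatorID, PartNo, ShiftID, Weight} — all of the relation — so {BatchNo, OperatorID} is a candidate key.
{BatchNo, Weight}⁺ = {BatchNo, Material, OperatorID, PartNo, ShiftID, Weight} — all of the relation — so {BatchNo, Weight} is a candidate key.
{OperatorID, PartNo, ShiftID}⁺ = {BatchNo, Material, OperatorID, PartNo, ShiftID, Weight} — all of the relation — so {OperatorID, PartNo, ShiftID} is a candidate key.
{PartNo, ShiftID, Weight}⁺ = {BatchNo, Material, OperatorID, PartNo, ShiftID, Weight} — all of the relation — so {PartNo, ShiftID, Weight} is a candidate key.
Any other superkey properly contains one of these, so there are no further candidate keys.

{BatchNo, OperatorID}, {BatchNo, Weight}, {OperatorID, PartNo, ShiftID}, {PartNo, ShiftID, Weight}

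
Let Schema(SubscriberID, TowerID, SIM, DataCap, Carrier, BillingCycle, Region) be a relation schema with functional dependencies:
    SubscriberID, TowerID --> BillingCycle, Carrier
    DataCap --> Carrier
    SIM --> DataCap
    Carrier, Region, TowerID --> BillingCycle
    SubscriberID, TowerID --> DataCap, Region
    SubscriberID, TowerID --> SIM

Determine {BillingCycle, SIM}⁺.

{BillingCycle, Carrier, DataCap, SIM}

Start with {BillingCycle, SIM}.
SIM --> DataCap applies; add {DataCap} → now {BillingCycle, DataCap, SIM}.
DataCap --> Carrier applies; add {Carrier} → now {BillingCycle, Carrier, DataCap, SIM}.
No further FD applies.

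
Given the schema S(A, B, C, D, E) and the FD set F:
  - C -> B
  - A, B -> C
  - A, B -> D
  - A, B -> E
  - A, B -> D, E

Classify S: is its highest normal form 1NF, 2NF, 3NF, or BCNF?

3NF

Candidate keys: {A, B}, {A, C}. Prime attributes: {A, B, C}.
C -> B: {C}⁺ = {B, C}, which is not all of the attributes, so the left side is not a superkey — BCNF is violated.
But every attribute on its right side ({B}) is prime, and the same holds for every other non-superkey FD, so 3NF still holds.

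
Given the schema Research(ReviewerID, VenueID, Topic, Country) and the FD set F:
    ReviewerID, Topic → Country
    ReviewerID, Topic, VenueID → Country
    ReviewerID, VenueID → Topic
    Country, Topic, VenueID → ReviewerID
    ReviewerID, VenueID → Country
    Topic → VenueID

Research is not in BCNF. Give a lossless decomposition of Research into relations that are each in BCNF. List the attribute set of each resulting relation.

Candidate keys of the original relation: {Country, Topic}, {ReviewerID, Topic}, {ReviewerID, VenueID}.
Within {Country, ReviewerID, Topic, VenueID}: {Topic}⁺ ∩ {Country, ReviewerID, Topic, VenueID} = {Topic, VenueID}, not the whole set, so Topic → VenueID violates BCNF; decompose into {Topic, VenueID} and {Country, ReviewerID, Topic}.
{Topic, VenueID} has no BCNF violation.
{Country, ReviewerID, Topic} has no BCNF violation.

{Country, ReviewerID, Topic}; {Topic, VenueID}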